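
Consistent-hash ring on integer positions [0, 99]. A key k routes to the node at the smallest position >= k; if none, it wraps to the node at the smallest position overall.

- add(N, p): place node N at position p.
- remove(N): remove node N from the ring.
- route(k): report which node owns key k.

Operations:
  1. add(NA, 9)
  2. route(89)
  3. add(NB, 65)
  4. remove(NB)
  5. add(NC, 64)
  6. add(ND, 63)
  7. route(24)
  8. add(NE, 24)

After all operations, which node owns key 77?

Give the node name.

Op 1: add NA@9 -> ring=[9:NA]
Op 2: route key 89: none >= 89, wrap to smallest pos 9 -> NA
Op 3: add NB@65 -> ring=[9:NA,65:NB]
Op 4: remove NB -> ring=[9:NA]
Op 5: add NC@64 -> ring=[9:NA,64:NC]
Op 6: add ND@63 -> ring=[9:NA,63:ND,64:NC]
Op 7: route key 24: smallest pos >= 24 is 63 -> ND
Op 8: add NE@24 -> ring=[9:NA,24:NE,63:ND,64:NC]
Final route key 77: none >= 77, wrap to smallest pos 9 -> NA

Answer: NA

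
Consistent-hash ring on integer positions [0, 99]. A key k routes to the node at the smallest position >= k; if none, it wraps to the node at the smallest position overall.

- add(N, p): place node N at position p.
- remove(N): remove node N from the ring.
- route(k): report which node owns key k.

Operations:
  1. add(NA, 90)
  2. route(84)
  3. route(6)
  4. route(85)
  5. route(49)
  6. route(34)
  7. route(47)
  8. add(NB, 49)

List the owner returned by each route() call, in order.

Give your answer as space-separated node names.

Op 1: add NA@90 -> ring=[90:NA]
Op 2: route key 84: smallest pos >= 84 is 90 -> NA
Op 3: route key 6: smallest pos >= 6 is 90 -> NA
Op 4: route key 85: smallest pos >= 85 is 90 -> NA
Op 5: route key 49: smallest pos >= 49 is 90 -> NA
Op 6: route key 34: smallest pos >= 34 is 90 -> NA
Op 7: route key 47: smallest pos >= 47 is 90 -> NA
Op 8: add NB@49 -> ring=[49:NB,90:NA]

Answer: NA NA NA NA NA NA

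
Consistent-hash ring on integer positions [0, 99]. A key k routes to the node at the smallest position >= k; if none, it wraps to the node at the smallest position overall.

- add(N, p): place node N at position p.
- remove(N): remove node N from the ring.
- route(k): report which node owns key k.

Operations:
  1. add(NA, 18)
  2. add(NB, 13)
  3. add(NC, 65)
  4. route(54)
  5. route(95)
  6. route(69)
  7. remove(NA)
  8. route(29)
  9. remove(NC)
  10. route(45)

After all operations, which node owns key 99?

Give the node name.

Op 1: add NA@18 -> ring=[18:NA]
Op 2: add NB@13 -> ring=[13:NB,18:NA]
Op 3: add NC@65 -> ring=[13:NB,18:NA,65:NC]
Op 4: route key 54: smallest pos >= 54 is 65 -> NC
Op 5: route key 95: none >= 95, wrap to smallest pos 13 -> NB
Op 6: route key 69: none >= 69, wrap to smallest pos 13 -> NB
Op 7: remove NA -> ring=[13:NB,65:NC]
Op 8: route key 29: smallest pos >= 29 is 65 -> NC
Op 9: remove NC -> ring=[13:NB]
Op 10: route key 45: none >= 45, wrap to smallest pos 13 -> NB
Final route key 99: none >= 99, wrap to smallest pos 13 -> NB

Answer: NB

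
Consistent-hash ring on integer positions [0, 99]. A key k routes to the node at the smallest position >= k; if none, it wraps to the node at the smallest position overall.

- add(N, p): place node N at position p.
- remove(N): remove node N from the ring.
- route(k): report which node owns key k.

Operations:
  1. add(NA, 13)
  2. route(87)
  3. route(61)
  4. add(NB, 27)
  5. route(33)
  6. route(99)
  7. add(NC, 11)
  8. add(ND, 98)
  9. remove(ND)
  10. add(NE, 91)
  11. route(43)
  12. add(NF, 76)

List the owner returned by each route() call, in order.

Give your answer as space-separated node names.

Answer: NA NA NA NA NE

Derivation:
Op 1: add NA@13 -> ring=[13:NA]
Op 2: route key 87: none >= 87, wrap to smallest pos 13 -> NA
Op 3: route key 61: none >= 61, wrap to smallest pos 13 -> NA
Op 4: add NB@27 -> ring=[13:NA,27:NB]
Op 5: route key 33: none >= 33, wrap to smallest pos 13 -> NA
Op 6: route key 99: none >= 99, wrap to smallest pos 13 -> NA
Op 7: add NC@11 -> ring=[11:NC,13:NA,27:NB]
Op 8: add ND@98 -> ring=[11:NC,13:NA,27:NB,98:ND]
Op 9: remove ND -> ring=[11:NC,13:NA,27:NB]
Op 10: add NE@91 -> ring=[11:NC,13:NA,27:NB,91:NE]
Op 11: route key 43: smallest pos >= 43 is 91 -> NE
Op 12: add NF@76 -> ring=[11:NC,13:NA,27:NB,76:NF,91:NE]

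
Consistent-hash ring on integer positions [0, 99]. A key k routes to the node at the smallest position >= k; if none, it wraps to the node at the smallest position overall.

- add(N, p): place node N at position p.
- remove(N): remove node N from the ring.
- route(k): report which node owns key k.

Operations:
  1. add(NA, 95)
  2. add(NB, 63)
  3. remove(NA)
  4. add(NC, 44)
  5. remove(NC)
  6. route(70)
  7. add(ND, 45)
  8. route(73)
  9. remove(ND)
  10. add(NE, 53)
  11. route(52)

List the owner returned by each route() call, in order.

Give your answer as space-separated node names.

Answer: NB ND NE

Derivation:
Op 1: add NA@95 -> ring=[95:NA]
Op 2: add NB@63 -> ring=[63:NB,95:NA]
Op 3: remove NA -> ring=[63:NB]
Op 4: add NC@44 -> ring=[44:NC,63:NB]
Op 5: remove NC -> ring=[63:NB]
Op 6: route key 70: none >= 70, wrap to smallest pos 63 -> NB
Op 7: add ND@45 -> ring=[45:ND,63:NB]
Op 8: route key 73: none >= 73, wrap to smallest pos 45 -> ND
Op 9: remove ND -> ring=[63:NB]
Op 10: add NE@53 -> ring=[53:NE,63:NB]
Op 11: route key 52: smallest pos >= 52 is 53 -> NE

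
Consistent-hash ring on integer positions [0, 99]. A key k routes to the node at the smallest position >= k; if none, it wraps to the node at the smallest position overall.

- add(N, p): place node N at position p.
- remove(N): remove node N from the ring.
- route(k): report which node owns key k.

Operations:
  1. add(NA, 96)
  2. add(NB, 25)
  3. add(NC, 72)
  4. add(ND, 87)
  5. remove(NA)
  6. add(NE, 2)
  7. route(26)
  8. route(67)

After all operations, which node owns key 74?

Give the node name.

Answer: ND

Derivation:
Op 1: add NA@96 -> ring=[96:NA]
Op 2: add NB@25 -> ring=[25:NB,96:NA]
Op 3: add NC@72 -> ring=[25:NB,72:NC,96:NA]
Op 4: add ND@87 -> ring=[25:NB,72:NC,87:ND,96:NA]
Op 5: remove NA -> ring=[25:NB,72:NC,87:ND]
Op 6: add NE@2 -> ring=[2:NE,25:NB,72:NC,87:ND]
Op 7: route key 26: smallest pos >= 26 is 72 -> NC
Op 8: route key 67: smallest pos >= 67 is 72 -> NC
Final route key 74: smallest pos >= 74 is 87 -> ND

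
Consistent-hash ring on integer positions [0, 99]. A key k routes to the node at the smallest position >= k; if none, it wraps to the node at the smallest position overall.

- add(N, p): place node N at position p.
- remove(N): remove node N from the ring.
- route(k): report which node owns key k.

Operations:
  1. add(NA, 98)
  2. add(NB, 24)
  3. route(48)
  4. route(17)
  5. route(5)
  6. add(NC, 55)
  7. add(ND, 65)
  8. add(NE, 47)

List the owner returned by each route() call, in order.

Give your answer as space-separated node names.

Op 1: add NA@98 -> ring=[98:NA]
Op 2: add NB@24 -> ring=[24:NB,98:NA]
Op 3: route key 48: smallest pos >= 48 is 98 -> NA
Op 4: route key 17: smallest pos >= 17 is 24 -> NB
Op 5: route key 5: smallest pos >= 5 is 24 -> NB
Op 6: add NC@55 -> ring=[24:NB,55:NC,98:NA]
Op 7: add ND@65 -> ring=[24:NB,55:NC,65:ND,98:NA]
Op 8: add NE@47 -> ring=[24:NB,47:NE,55:NC,65:ND,98:NA]

Answer: NA NB NB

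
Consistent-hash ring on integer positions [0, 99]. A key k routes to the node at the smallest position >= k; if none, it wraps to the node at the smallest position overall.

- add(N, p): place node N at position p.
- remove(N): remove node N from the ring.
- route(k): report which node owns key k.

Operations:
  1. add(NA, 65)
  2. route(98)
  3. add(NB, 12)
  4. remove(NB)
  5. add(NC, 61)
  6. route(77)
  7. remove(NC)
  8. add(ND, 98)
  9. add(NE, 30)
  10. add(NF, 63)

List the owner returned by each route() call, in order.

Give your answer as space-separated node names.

Answer: NA NC

Derivation:
Op 1: add NA@65 -> ring=[65:NA]
Op 2: route key 98: none >= 98, wrap to smallest pos 65 -> NA
Op 3: add NB@12 -> ring=[12:NB,65:NA]
Op 4: remove NB -> ring=[65:NA]
Op 5: add NC@61 -> ring=[61:NC,65:NA]
Op 6: route key 77: none >= 77, wrap to smallest pos 61 -> NC
Op 7: remove NC -> ring=[65:NA]
Op 8: add ND@98 -> ring=[65:NA,98:ND]
Op 9: add NE@30 -> ring=[30:NE,65:NA,98:ND]
Op 10: add NF@63 -> ring=[30:NE,63:NF,65:NA,98:ND]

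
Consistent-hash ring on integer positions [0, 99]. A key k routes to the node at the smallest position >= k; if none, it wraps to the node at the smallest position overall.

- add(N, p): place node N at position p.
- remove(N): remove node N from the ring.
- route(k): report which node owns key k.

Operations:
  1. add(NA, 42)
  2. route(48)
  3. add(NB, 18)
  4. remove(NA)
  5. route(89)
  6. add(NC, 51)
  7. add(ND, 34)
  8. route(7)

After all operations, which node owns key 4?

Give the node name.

Answer: NB

Derivation:
Op 1: add NA@42 -> ring=[42:NA]
Op 2: route key 48: none >= 48, wrap to smallest pos 42 -> NA
Op 3: add NB@18 -> ring=[18:NB,42:NA]
Op 4: remove NA -> ring=[18:NB]
Op 5: route key 89: none >= 89, wrap to smallest pos 18 -> NB
Op 6: add NC@51 -> ring=[18:NB,51:NC]
Op 7: add ND@34 -> ring=[18:NB,34:ND,51:NC]
Op 8: route key 7: smallest pos >= 7 is 18 -> NB
Final route key 4: smallest pos >= 4 is 18 -> NB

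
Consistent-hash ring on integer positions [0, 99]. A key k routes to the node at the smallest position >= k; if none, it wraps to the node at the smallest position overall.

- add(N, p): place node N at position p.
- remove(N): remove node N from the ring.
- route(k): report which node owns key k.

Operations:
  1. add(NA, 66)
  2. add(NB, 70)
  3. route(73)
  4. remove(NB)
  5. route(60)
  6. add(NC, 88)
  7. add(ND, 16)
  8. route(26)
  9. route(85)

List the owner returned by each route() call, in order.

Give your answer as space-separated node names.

Answer: NA NA NA NC

Derivation:
Op 1: add NA@66 -> ring=[66:NA]
Op 2: add NB@70 -> ring=[66:NA,70:NB]
Op 3: route key 73: none >= 73, wrap to smallest pos 66 -> NA
Op 4: remove NB -> ring=[66:NA]
Op 5: route key 60: smallest pos >= 60 is 66 -> NA
Op 6: add NC@88 -> ring=[66:NA,88:NC]
Op 7: add ND@16 -> ring=[16:ND,66:NA,88:NC]
Op 8: route key 26: smallest pos >= 26 is 66 -> NA
Op 9: route key 85: smallest pos >= 85 is 88 -> NC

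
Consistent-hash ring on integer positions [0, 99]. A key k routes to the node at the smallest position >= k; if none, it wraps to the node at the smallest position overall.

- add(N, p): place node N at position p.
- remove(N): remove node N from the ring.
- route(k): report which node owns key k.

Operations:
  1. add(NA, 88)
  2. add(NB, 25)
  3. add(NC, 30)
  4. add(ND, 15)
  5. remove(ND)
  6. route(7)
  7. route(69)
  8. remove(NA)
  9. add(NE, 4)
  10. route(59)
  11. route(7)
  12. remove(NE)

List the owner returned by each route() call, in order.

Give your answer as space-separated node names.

Op 1: add NA@88 -> ring=[88:NA]
Op 2: add NB@25 -> ring=[25:NB,88:NA]
Op 3: add NC@30 -> ring=[25:NB,30:NC,88:NA]
Op 4: add ND@15 -> ring=[15:ND,25:NB,30:NC,88:NA]
Op 5: remove ND -> ring=[25:NB,30:NC,88:NA]
Op 6: route key 7: smallest pos >= 7 is 25 -> NB
Op 7: route key 69: smallest pos >= 69 is 88 -> NA
Op 8: remove NA -> ring=[25:NB,30:NC]
Op 9: add NE@4 -> ring=[4:NE,25:NB,30:NC]
Op 10: route key 59: none >= 59, wrap to smallest pos 4 -> NE
Op 11: route key 7: smallest pos >= 7 is 25 -> NB
Op 12: remove NE -> ring=[25:NB,30:NC]

Answer: NB NA NE NB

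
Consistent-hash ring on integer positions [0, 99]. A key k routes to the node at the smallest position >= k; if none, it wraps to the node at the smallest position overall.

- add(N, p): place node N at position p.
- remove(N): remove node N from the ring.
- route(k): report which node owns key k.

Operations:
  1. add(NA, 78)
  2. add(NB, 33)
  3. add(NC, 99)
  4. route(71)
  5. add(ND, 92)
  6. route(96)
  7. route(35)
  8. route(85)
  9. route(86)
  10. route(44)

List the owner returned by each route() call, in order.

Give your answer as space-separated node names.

Op 1: add NA@78 -> ring=[78:NA]
Op 2: add NB@33 -> ring=[33:NB,78:NA]
Op 3: add NC@99 -> ring=[33:NB,78:NA,99:NC]
Op 4: route key 71: smallest pos >= 71 is 78 -> NA
Op 5: add ND@92 -> ring=[33:NB,78:NA,92:ND,99:NC]
Op 6: route key 96: smallest pos >= 96 is 99 -> NC
Op 7: route key 35: smallest pos >= 35 is 78 -> NA
Op 8: route key 85: smallest pos >= 85 is 92 -> ND
Op 9: route key 86: smallest pos >= 86 is 92 -> ND
Op 10: route key 44: smallest pos >= 44 is 78 -> NA

Answer: NA NC NA ND ND NA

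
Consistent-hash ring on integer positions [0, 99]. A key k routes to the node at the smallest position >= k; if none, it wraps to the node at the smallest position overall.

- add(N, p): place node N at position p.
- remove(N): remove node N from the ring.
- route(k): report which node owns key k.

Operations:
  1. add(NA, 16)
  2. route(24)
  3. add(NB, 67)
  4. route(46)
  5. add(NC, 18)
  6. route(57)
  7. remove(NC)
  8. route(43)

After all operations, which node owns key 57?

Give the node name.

Op 1: add NA@16 -> ring=[16:NA]
Op 2: route key 24: none >= 24, wrap to smallest pos 16 -> NA
Op 3: add NB@67 -> ring=[16:NA,67:NB]
Op 4: route key 46: smallest pos >= 46 is 67 -> NB
Op 5: add NC@18 -> ring=[16:NA,18:NC,67:NB]
Op 6: route key 57: smallest pos >= 57 is 67 -> NB
Op 7: remove NC -> ring=[16:NA,67:NB]
Op 8: route key 43: smallest pos >= 43 is 67 -> NB
Final route key 57: smallest pos >= 57 is 67 -> NB

Answer: NB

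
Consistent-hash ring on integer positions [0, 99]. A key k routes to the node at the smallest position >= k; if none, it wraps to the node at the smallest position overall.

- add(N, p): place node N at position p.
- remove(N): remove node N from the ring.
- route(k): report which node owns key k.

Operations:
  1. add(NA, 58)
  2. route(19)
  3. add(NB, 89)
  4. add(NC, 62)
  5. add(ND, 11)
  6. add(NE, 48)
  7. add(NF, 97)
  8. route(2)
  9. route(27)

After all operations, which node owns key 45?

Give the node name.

Op 1: add NA@58 -> ring=[58:NA]
Op 2: route key 19: smallest pos >= 19 is 58 -> NA
Op 3: add NB@89 -> ring=[58:NA,89:NB]
Op 4: add NC@62 -> ring=[58:NA,62:NC,89:NB]
Op 5: add ND@11 -> ring=[11:ND,58:NA,62:NC,89:NB]
Op 6: add NE@48 -> ring=[11:ND,48:NE,58:NA,62:NC,89:NB]
Op 7: add NF@97 -> ring=[11:ND,48:NE,58:NA,62:NC,89:NB,97:NF]
Op 8: route key 2: smallest pos >= 2 is 11 -> ND
Op 9: route key 27: smallest pos >= 27 is 48 -> NE
Final route key 45: smallest pos >= 45 is 48 -> NE

Answer: NE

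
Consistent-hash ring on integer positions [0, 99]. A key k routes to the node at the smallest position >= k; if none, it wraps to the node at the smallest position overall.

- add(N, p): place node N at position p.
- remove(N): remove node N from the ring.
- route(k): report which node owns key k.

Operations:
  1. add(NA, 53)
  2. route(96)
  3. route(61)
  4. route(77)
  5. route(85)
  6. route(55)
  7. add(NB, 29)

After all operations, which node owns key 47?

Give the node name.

Answer: NA

Derivation:
Op 1: add NA@53 -> ring=[53:NA]
Op 2: route key 96: none >= 96, wrap to smallest pos 53 -> NA
Op 3: route key 61: none >= 61, wrap to smallest pos 53 -> NA
Op 4: route key 77: none >= 77, wrap to smallest pos 53 -> NA
Op 5: route key 85: none >= 85, wrap to smallest pos 53 -> NA
Op 6: route key 55: none >= 55, wrap to smallest pos 53 -> NA
Op 7: add NB@29 -> ring=[29:NB,53:NA]
Final route key 47: smallest pos >= 47 is 53 -> NA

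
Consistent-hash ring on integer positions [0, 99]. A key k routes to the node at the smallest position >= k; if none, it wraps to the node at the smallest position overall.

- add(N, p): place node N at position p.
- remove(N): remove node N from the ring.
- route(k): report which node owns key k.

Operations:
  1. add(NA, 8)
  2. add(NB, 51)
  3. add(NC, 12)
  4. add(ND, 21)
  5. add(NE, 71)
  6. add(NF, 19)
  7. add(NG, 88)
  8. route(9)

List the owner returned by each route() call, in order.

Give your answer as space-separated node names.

Op 1: add NA@8 -> ring=[8:NA]
Op 2: add NB@51 -> ring=[8:NA,51:NB]
Op 3: add NC@12 -> ring=[8:NA,12:NC,51:NB]
Op 4: add ND@21 -> ring=[8:NA,12:NC,21:ND,51:NB]
Op 5: add NE@71 -> ring=[8:NA,12:NC,21:ND,51:NB,71:NE]
Op 6: add NF@19 -> ring=[8:NA,12:NC,19:NF,21:ND,51:NB,71:NE]
Op 7: add NG@88 -> ring=[8:NA,12:NC,19:NF,21:ND,51:NB,71:NE,88:NG]
Op 8: route key 9: smallest pos >= 9 is 12 -> NC

Answer: NC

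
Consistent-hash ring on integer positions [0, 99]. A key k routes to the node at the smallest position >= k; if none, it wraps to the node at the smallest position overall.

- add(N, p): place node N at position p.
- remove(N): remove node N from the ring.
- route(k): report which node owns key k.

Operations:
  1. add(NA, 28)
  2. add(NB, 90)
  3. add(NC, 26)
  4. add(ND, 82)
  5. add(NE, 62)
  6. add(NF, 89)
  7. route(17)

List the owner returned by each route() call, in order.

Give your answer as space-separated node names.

Op 1: add NA@28 -> ring=[28:NA]
Op 2: add NB@90 -> ring=[28:NA,90:NB]
Op 3: add NC@26 -> ring=[26:NC,28:NA,90:NB]
Op 4: add ND@82 -> ring=[26:NC,28:NA,82:ND,90:NB]
Op 5: add NE@62 -> ring=[26:NC,28:NA,62:NE,82:ND,90:NB]
Op 6: add NF@89 -> ring=[26:NC,28:NA,62:NE,82:ND,89:NF,90:NB]
Op 7: route key 17: smallest pos >= 17 is 26 -> NC

Answer: NC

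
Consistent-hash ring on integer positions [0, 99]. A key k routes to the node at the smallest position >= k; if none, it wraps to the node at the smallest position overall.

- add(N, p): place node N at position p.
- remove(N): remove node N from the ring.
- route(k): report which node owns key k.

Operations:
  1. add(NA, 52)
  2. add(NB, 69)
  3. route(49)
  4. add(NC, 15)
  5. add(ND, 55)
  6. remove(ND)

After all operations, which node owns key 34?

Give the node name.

Answer: NA

Derivation:
Op 1: add NA@52 -> ring=[52:NA]
Op 2: add NB@69 -> ring=[52:NA,69:NB]
Op 3: route key 49: smallest pos >= 49 is 52 -> NA
Op 4: add NC@15 -> ring=[15:NC,52:NA,69:NB]
Op 5: add ND@55 -> ring=[15:NC,52:NA,55:ND,69:NB]
Op 6: remove ND -> ring=[15:NC,52:NA,69:NB]
Final route key 34: smallest pos >= 34 is 52 -> NA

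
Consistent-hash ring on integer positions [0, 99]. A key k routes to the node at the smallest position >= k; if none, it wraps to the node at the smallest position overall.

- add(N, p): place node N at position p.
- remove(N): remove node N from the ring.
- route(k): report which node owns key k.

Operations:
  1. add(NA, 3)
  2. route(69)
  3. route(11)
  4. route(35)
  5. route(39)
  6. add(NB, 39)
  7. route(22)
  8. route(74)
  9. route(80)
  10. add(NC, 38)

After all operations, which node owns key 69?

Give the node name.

Op 1: add NA@3 -> ring=[3:NA]
Op 2: route key 69: none >= 69, wrap to smallest pos 3 -> NA
Op 3: route key 11: none >= 11, wrap to smallest pos 3 -> NA
Op 4: route key 35: none >= 35, wrap to smallest pos 3 -> NA
Op 5: route key 39: none >= 39, wrap to smallest pos 3 -> NA
Op 6: add NB@39 -> ring=[3:NA,39:NB]
Op 7: route key 22: smallest pos >= 22 is 39 -> NB
Op 8: route key 74: none >= 74, wrap to smallest pos 3 -> NA
Op 9: route key 80: none >= 80, wrap to smallest pos 3 -> NA
Op 10: add NC@38 -> ring=[3:NA,38:NC,39:NB]
Final route key 69: none >= 69, wrap to smallest pos 3 -> NA

Answer: NA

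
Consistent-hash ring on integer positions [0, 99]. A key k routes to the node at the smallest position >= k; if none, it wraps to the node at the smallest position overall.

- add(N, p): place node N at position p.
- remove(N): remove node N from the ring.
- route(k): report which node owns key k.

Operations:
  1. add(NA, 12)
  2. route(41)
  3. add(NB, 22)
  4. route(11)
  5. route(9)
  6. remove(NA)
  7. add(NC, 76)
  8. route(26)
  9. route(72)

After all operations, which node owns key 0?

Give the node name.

Op 1: add NA@12 -> ring=[12:NA]
Op 2: route key 41: none >= 41, wrap to smallest pos 12 -> NA
Op 3: add NB@22 -> ring=[12:NA,22:NB]
Op 4: route key 11: smallest pos >= 11 is 12 -> NA
Op 5: route key 9: smallest pos >= 9 is 12 -> NA
Op 6: remove NA -> ring=[22:NB]
Op 7: add NC@76 -> ring=[22:NB,76:NC]
Op 8: route key 26: smallest pos >= 26 is 76 -> NC
Op 9: route key 72: smallest pos >= 72 is 76 -> NC
Final route key 0: smallest pos >= 0 is 22 -> NB

Answer: NB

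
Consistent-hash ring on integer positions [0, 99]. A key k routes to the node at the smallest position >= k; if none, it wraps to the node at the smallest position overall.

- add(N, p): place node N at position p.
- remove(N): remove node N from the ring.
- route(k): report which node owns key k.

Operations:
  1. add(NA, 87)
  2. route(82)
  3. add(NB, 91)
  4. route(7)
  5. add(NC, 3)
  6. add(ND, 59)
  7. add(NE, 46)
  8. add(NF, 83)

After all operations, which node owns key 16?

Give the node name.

Answer: NE

Derivation:
Op 1: add NA@87 -> ring=[87:NA]
Op 2: route key 82: smallest pos >= 82 is 87 -> NA
Op 3: add NB@91 -> ring=[87:NA,91:NB]
Op 4: route key 7: smallest pos >= 7 is 87 -> NA
Op 5: add NC@3 -> ring=[3:NC,87:NA,91:NB]
Op 6: add ND@59 -> ring=[3:NC,59:ND,87:NA,91:NB]
Op 7: add NE@46 -> ring=[3:NC,46:NE,59:ND,87:NA,91:NB]
Op 8: add NF@83 -> ring=[3:NC,46:NE,59:ND,83:NF,87:NA,91:NB]
Final route key 16: smallest pos >= 16 is 46 -> NE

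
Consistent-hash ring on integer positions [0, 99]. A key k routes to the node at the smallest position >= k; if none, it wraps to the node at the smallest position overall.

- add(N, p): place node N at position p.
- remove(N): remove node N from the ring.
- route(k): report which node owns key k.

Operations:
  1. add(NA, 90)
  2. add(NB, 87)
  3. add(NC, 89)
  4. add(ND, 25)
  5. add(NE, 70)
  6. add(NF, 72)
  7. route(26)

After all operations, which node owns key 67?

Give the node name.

Answer: NE

Derivation:
Op 1: add NA@90 -> ring=[90:NA]
Op 2: add NB@87 -> ring=[87:NB,90:NA]
Op 3: add NC@89 -> ring=[87:NB,89:NC,90:NA]
Op 4: add ND@25 -> ring=[25:ND,87:NB,89:NC,90:NA]
Op 5: add NE@70 -> ring=[25:ND,70:NE,87:NB,89:NC,90:NA]
Op 6: add NF@72 -> ring=[25:ND,70:NE,72:NF,87:NB,89:NC,90:NA]
Op 7: route key 26: smallest pos >= 26 is 70 -> NE
Final route key 67: smallest pos >= 67 is 70 -> NE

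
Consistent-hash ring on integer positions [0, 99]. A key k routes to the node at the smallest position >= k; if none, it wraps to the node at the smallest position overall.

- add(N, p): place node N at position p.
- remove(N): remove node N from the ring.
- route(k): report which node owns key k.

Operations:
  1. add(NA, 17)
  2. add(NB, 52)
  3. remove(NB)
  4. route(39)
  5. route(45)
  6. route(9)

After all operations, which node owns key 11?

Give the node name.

Op 1: add NA@17 -> ring=[17:NA]
Op 2: add NB@52 -> ring=[17:NA,52:NB]
Op 3: remove NB -> ring=[17:NA]
Op 4: route key 39: none >= 39, wrap to smallest pos 17 -> NA
Op 5: route key 45: none >= 45, wrap to smallest pos 17 -> NA
Op 6: route key 9: smallest pos >= 9 is 17 -> NA
Final route key 11: smallest pos >= 11 is 17 -> NA

Answer: NA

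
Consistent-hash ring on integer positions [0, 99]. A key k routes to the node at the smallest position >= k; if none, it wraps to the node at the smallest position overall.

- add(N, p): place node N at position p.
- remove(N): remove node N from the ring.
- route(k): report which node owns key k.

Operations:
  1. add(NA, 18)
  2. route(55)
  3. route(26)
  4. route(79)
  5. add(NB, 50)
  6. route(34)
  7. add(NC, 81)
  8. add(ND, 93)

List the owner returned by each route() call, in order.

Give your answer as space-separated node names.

Op 1: add NA@18 -> ring=[18:NA]
Op 2: route key 55: none >= 55, wrap to smallest pos 18 -> NA
Op 3: route key 26: none >= 26, wrap to smallest pos 18 -> NA
Op 4: route key 79: none >= 79, wrap to smallest pos 18 -> NA
Op 5: add NB@50 -> ring=[18:NA,50:NB]
Op 6: route key 34: smallest pos >= 34 is 50 -> NB
Op 7: add NC@81 -> ring=[18:NA,50:NB,81:NC]
Op 8: add ND@93 -> ring=[18:NA,50:NB,81:NC,93:ND]

Answer: NA NA NA NB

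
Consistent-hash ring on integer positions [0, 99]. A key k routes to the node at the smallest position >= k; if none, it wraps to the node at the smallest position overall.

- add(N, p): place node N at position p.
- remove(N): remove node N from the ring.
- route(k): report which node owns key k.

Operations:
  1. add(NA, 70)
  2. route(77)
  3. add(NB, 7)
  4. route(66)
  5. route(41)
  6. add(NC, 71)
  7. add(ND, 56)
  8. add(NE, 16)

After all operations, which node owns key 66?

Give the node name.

Answer: NA

Derivation:
Op 1: add NA@70 -> ring=[70:NA]
Op 2: route key 77: none >= 77, wrap to smallest pos 70 -> NA
Op 3: add NB@7 -> ring=[7:NB,70:NA]
Op 4: route key 66: smallest pos >= 66 is 70 -> NA
Op 5: route key 41: smallest pos >= 41 is 70 -> NA
Op 6: add NC@71 -> ring=[7:NB,70:NA,71:NC]
Op 7: add ND@56 -> ring=[7:NB,56:ND,70:NA,71:NC]
Op 8: add NE@16 -> ring=[7:NB,16:NE,56:ND,70:NA,71:NC]
Final route key 66: smallest pos >= 66 is 70 -> NA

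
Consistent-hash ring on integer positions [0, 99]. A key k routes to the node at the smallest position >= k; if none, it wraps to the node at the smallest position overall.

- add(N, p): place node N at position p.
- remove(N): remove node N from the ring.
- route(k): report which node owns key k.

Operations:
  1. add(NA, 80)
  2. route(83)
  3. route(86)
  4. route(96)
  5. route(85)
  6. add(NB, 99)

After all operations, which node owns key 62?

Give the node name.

Answer: NA

Derivation:
Op 1: add NA@80 -> ring=[80:NA]
Op 2: route key 83: none >= 83, wrap to smallest pos 80 -> NA
Op 3: route key 86: none >= 86, wrap to smallest pos 80 -> NA
Op 4: route key 96: none >= 96, wrap to smallest pos 80 -> NA
Op 5: route key 85: none >= 85, wrap to smallest pos 80 -> NA
Op 6: add NB@99 -> ring=[80:NA,99:NB]
Final route key 62: smallest pos >= 62 is 80 -> NA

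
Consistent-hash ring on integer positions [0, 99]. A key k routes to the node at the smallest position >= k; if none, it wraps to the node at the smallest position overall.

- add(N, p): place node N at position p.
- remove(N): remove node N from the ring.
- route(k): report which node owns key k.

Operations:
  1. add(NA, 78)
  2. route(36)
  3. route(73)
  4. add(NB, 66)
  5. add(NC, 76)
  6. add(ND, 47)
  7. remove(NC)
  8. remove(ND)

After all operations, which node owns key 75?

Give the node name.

Op 1: add NA@78 -> ring=[78:NA]
Op 2: route key 36: smallest pos >= 36 is 78 -> NA
Op 3: route key 73: smallest pos >= 73 is 78 -> NA
Op 4: add NB@66 -> ring=[66:NB,78:NA]
Op 5: add NC@76 -> ring=[66:NB,76:NC,78:NA]
Op 6: add ND@47 -> ring=[47:ND,66:NB,76:NC,78:NA]
Op 7: remove NC -> ring=[47:ND,66:NB,78:NA]
Op 8: remove ND -> ring=[66:NB,78:NA]
Final route key 75: smallest pos >= 75 is 78 -> NA

Answer: NA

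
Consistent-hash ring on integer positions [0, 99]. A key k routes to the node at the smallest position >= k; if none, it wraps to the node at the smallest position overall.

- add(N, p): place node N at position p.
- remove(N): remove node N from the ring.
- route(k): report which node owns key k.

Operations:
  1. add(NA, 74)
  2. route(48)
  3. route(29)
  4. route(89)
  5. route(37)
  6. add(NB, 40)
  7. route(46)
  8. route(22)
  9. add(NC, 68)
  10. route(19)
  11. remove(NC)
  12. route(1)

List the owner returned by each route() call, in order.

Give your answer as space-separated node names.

Op 1: add NA@74 -> ring=[74:NA]
Op 2: route key 48: smallest pos >= 48 is 74 -> NA
Op 3: route key 29: smallest pos >= 29 is 74 -> NA
Op 4: route key 89: none >= 89, wrap to smallest pos 74 -> NA
Op 5: route key 37: smallest pos >= 37 is 74 -> NA
Op 6: add NB@40 -> ring=[40:NB,74:NA]
Op 7: route key 46: smallest pos >= 46 is 74 -> NA
Op 8: route key 22: smallest pos >= 22 is 40 -> NB
Op 9: add NC@68 -> ring=[40:NB,68:NC,74:NA]
Op 10: route key 19: smallest pos >= 19 is 40 -> NB
Op 11: remove NC -> ring=[40:NB,74:NA]
Op 12: route key 1: smallest pos >= 1 is 40 -> NB

Answer: NA NA NA NA NA NB NB NB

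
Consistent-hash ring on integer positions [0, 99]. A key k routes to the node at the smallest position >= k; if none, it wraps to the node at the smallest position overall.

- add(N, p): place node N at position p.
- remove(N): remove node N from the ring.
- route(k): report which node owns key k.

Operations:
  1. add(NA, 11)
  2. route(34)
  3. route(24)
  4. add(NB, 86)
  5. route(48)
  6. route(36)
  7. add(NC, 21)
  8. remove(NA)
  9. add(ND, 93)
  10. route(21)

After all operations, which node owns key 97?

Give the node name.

Op 1: add NA@11 -> ring=[11:NA]
Op 2: route key 34: none >= 34, wrap to smallest pos 11 -> NA
Op 3: route key 24: none >= 24, wrap to smallest pos 11 -> NA
Op 4: add NB@86 -> ring=[11:NA,86:NB]
Op 5: route key 48: smallest pos >= 48 is 86 -> NB
Op 6: route key 36: smallest pos >= 36 is 86 -> NB
Op 7: add NC@21 -> ring=[11:NA,21:NC,86:NB]
Op 8: remove NA -> ring=[21:NC,86:NB]
Op 9: add ND@93 -> ring=[21:NC,86:NB,93:ND]
Op 10: route key 21: smallest pos >= 21 is 21 -> NC
Final route key 97: none >= 97, wrap to smallest pos 21 -> NC

Answer: NC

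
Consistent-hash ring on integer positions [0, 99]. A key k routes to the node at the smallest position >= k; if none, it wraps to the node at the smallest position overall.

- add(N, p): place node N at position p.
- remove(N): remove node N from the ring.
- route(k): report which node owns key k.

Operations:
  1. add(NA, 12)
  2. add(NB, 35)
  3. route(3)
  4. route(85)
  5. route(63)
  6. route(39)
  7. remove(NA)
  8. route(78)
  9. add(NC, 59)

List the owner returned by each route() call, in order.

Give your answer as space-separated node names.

Answer: NA NA NA NA NB

Derivation:
Op 1: add NA@12 -> ring=[12:NA]
Op 2: add NB@35 -> ring=[12:NA,35:NB]
Op 3: route key 3: smallest pos >= 3 is 12 -> NA
Op 4: route key 85: none >= 85, wrap to smallest pos 12 -> NA
Op 5: route key 63: none >= 63, wrap to smallest pos 12 -> NA
Op 6: route key 39: none >= 39, wrap to smallest pos 12 -> NA
Op 7: remove NA -> ring=[35:NB]
Op 8: route key 78: none >= 78, wrap to smallest pos 35 -> NB
Op 9: add NC@59 -> ring=[35:NB,59:NC]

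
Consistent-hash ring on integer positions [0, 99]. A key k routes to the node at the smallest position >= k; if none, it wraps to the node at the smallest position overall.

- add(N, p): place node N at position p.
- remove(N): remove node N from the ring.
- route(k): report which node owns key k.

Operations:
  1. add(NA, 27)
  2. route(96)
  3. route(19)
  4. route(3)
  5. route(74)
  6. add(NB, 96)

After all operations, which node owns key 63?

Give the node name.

Answer: NB

Derivation:
Op 1: add NA@27 -> ring=[27:NA]
Op 2: route key 96: none >= 96, wrap to smallest pos 27 -> NA
Op 3: route key 19: smallest pos >= 19 is 27 -> NA
Op 4: route key 3: smallest pos >= 3 is 27 -> NA
Op 5: route key 74: none >= 74, wrap to smallest pos 27 -> NA
Op 6: add NB@96 -> ring=[27:NA,96:NB]
Final route key 63: smallest pos >= 63 is 96 -> NB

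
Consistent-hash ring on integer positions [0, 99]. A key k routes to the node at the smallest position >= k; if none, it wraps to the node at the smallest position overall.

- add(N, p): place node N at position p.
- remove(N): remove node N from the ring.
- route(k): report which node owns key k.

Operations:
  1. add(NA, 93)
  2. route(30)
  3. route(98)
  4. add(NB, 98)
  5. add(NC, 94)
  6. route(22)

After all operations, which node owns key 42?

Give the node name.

Op 1: add NA@93 -> ring=[93:NA]
Op 2: route key 30: smallest pos >= 30 is 93 -> NA
Op 3: route key 98: none >= 98, wrap to smallest pos 93 -> NA
Op 4: add NB@98 -> ring=[93:NA,98:NB]
Op 5: add NC@94 -> ring=[93:NA,94:NC,98:NB]
Op 6: route key 22: smallest pos >= 22 is 93 -> NA
Final route key 42: smallest pos >= 42 is 93 -> NA

Answer: NA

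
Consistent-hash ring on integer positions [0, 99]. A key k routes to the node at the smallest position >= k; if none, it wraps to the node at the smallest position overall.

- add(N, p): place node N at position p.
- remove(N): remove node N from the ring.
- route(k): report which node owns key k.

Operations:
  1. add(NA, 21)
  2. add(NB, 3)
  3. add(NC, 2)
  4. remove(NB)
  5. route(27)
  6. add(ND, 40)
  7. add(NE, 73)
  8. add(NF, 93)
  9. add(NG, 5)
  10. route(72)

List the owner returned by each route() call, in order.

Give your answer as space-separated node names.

Op 1: add NA@21 -> ring=[21:NA]
Op 2: add NB@3 -> ring=[3:NB,21:NA]
Op 3: add NC@2 -> ring=[2:NC,3:NB,21:NA]
Op 4: remove NB -> ring=[2:NC,21:NA]
Op 5: route key 27: none >= 27, wrap to smallest pos 2 -> NC
Op 6: add ND@40 -> ring=[2:NC,21:NA,40:ND]
Op 7: add NE@73 -> ring=[2:NC,21:NA,40:ND,73:NE]
Op 8: add NF@93 -> ring=[2:NC,21:NA,40:ND,73:NE,93:NF]
Op 9: add NG@5 -> ring=[2:NC,5:NG,21:NA,40:ND,73:NE,93:NF]
Op 10: route key 72: smallest pos >= 72 is 73 -> NE

Answer: NC NE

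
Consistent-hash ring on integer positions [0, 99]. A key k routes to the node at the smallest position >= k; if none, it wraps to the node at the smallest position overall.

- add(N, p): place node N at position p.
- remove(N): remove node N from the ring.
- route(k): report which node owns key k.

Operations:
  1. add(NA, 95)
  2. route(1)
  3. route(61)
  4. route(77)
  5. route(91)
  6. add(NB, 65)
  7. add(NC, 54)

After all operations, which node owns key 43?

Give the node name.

Answer: NC

Derivation:
Op 1: add NA@95 -> ring=[95:NA]
Op 2: route key 1: smallest pos >= 1 is 95 -> NA
Op 3: route key 61: smallest pos >= 61 is 95 -> NA
Op 4: route key 77: smallest pos >= 77 is 95 -> NA
Op 5: route key 91: smallest pos >= 91 is 95 -> NA
Op 6: add NB@65 -> ring=[65:NB,95:NA]
Op 7: add NC@54 -> ring=[54:NC,65:NB,95:NA]
Final route key 43: smallest pos >= 43 is 54 -> NC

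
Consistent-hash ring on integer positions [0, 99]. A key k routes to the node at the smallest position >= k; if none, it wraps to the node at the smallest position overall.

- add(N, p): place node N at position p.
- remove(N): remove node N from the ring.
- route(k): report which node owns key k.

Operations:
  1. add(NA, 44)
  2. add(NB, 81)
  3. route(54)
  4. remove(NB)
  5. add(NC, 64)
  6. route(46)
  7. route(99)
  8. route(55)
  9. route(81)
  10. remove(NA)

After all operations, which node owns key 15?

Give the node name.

Op 1: add NA@44 -> ring=[44:NA]
Op 2: add NB@81 -> ring=[44:NA,81:NB]
Op 3: route key 54: smallest pos >= 54 is 81 -> NB
Op 4: remove NB -> ring=[44:NA]
Op 5: add NC@64 -> ring=[44:NA,64:NC]
Op 6: route key 46: smallest pos >= 46 is 64 -> NC
Op 7: route key 99: none >= 99, wrap to smallest pos 44 -> NA
Op 8: route key 55: smallest pos >= 55 is 64 -> NC
Op 9: route key 81: none >= 81, wrap to smallest pos 44 -> NA
Op 10: remove NA -> ring=[64:NC]
Final route key 15: smallest pos >= 15 is 64 -> NC

Answer: NC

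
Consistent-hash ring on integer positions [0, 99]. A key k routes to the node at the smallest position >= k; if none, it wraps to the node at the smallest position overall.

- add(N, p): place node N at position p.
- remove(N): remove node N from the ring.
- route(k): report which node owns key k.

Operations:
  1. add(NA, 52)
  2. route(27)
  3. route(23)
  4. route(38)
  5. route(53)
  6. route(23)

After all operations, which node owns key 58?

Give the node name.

Op 1: add NA@52 -> ring=[52:NA]
Op 2: route key 27: smallest pos >= 27 is 52 -> NA
Op 3: route key 23: smallest pos >= 23 is 52 -> NA
Op 4: route key 38: smallest pos >= 38 is 52 -> NA
Op 5: route key 53: none >= 53, wrap to smallest pos 52 -> NA
Op 6: route key 23: smallest pos >= 23 is 52 -> NA
Final route key 58: none >= 58, wrap to smallest pos 52 -> NA

Answer: NA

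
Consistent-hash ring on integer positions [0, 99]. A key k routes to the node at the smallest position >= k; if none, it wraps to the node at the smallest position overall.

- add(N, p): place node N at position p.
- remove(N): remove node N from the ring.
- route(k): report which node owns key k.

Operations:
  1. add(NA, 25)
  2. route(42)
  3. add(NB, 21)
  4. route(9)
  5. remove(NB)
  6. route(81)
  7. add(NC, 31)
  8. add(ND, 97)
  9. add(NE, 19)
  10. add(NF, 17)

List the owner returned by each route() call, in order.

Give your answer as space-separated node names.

Answer: NA NB NA

Derivation:
Op 1: add NA@25 -> ring=[25:NA]
Op 2: route key 42: none >= 42, wrap to smallest pos 25 -> NA
Op 3: add NB@21 -> ring=[21:NB,25:NA]
Op 4: route key 9: smallest pos >= 9 is 21 -> NB
Op 5: remove NB -> ring=[25:NA]
Op 6: route key 81: none >= 81, wrap to smallest pos 25 -> NA
Op 7: add NC@31 -> ring=[25:NA,31:NC]
Op 8: add ND@97 -> ring=[25:NA,31:NC,97:ND]
Op 9: add NE@19 -> ring=[19:NE,25:NA,31:NC,97:ND]
Op 10: add NF@17 -> ring=[17:NF,19:NE,25:NA,31:NC,97:ND]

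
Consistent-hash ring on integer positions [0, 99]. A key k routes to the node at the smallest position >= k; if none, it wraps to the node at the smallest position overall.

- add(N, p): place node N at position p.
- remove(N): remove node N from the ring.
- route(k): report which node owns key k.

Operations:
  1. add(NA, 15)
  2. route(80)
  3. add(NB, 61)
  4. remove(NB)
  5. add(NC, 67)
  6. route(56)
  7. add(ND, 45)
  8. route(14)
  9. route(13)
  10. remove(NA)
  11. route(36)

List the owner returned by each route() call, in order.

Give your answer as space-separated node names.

Op 1: add NA@15 -> ring=[15:NA]
Op 2: route key 80: none >= 80, wrap to smallest pos 15 -> NA
Op 3: add NB@61 -> ring=[15:NA,61:NB]
Op 4: remove NB -> ring=[15:NA]
Op 5: add NC@67 -> ring=[15:NA,67:NC]
Op 6: route key 56: smallest pos >= 56 is 67 -> NC
Op 7: add ND@45 -> ring=[15:NA,45:ND,67:NC]
Op 8: route key 14: smallest pos >= 14 is 15 -> NA
Op 9: route key 13: smallest pos >= 13 is 15 -> NA
Op 10: remove NA -> ring=[45:ND,67:NC]
Op 11: route key 36: smallest pos >= 36 is 45 -> ND

Answer: NA NC NA NA ND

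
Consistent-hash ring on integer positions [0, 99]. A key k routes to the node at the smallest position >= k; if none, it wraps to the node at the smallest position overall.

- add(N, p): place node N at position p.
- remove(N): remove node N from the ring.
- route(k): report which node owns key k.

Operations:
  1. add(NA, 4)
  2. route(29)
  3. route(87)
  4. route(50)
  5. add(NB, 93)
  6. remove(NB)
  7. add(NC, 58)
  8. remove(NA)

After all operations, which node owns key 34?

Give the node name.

Op 1: add NA@4 -> ring=[4:NA]
Op 2: route key 29: none >= 29, wrap to smallest pos 4 -> NA
Op 3: route key 87: none >= 87, wrap to smallest pos 4 -> NA
Op 4: route key 50: none >= 50, wrap to smallest pos 4 -> NA
Op 5: add NB@93 -> ring=[4:NA,93:NB]
Op 6: remove NB -> ring=[4:NA]
Op 7: add NC@58 -> ring=[4:NA,58:NC]
Op 8: remove NA -> ring=[58:NC]
Final route key 34: smallest pos >= 34 is 58 -> NC

Answer: NC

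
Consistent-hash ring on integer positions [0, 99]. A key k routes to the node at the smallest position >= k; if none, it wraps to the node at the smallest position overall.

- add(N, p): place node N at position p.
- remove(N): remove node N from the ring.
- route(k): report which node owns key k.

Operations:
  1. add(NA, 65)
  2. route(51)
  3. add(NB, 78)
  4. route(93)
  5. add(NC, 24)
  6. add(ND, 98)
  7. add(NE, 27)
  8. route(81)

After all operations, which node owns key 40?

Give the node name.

Answer: NA

Derivation:
Op 1: add NA@65 -> ring=[65:NA]
Op 2: route key 51: smallest pos >= 51 is 65 -> NA
Op 3: add NB@78 -> ring=[65:NA,78:NB]
Op 4: route key 93: none >= 93, wrap to smallest pos 65 -> NA
Op 5: add NC@24 -> ring=[24:NC,65:NA,78:NB]
Op 6: add ND@98 -> ring=[24:NC,65:NA,78:NB,98:ND]
Op 7: add NE@27 -> ring=[24:NC,27:NE,65:NA,78:NB,98:ND]
Op 8: route key 81: smallest pos >= 81 is 98 -> ND
Final route key 40: smallest pos >= 40 is 65 -> NA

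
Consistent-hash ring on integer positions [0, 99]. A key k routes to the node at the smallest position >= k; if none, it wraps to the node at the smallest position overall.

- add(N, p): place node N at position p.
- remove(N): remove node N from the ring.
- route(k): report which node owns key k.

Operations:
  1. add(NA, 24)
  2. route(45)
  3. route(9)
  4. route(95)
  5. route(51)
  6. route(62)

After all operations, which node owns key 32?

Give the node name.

Op 1: add NA@24 -> ring=[24:NA]
Op 2: route key 45: none >= 45, wrap to smallest pos 24 -> NA
Op 3: route key 9: smallest pos >= 9 is 24 -> NA
Op 4: route key 95: none >= 95, wrap to smallest pos 24 -> NA
Op 5: route key 51: none >= 51, wrap to smallest pos 24 -> NA
Op 6: route key 62: none >= 62, wrap to smallest pos 24 -> NA
Final route key 32: none >= 32, wrap to smallest pos 24 -> NA

Answer: NA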